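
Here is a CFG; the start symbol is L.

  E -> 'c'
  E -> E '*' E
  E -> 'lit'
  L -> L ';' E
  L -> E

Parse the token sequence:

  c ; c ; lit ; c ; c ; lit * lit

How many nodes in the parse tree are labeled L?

6

[L [L [L [L [L [L [E c]] ; [E c]] ; [E lit]] ; [E c]] ; [E c]] ; [E [E lit] * [E lit]]]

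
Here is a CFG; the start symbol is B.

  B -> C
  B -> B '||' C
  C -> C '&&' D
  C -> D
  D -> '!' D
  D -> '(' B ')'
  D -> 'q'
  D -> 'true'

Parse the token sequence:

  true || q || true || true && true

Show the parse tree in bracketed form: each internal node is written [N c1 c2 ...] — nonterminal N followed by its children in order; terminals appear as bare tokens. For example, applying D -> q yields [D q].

[B [B [B [B [C [D true]]] || [C [D q]]] || [C [D true]]] || [C [C [D true]] && [D true]]]

B
B || C
B || C || C
B || C || C || C
C || C || C || C
D || C || C || C
true || C || C || C
true || D || C || C
true || q || C || C
true || q || D || C
true || q || true || C
true || q || true || C && D
true || q || true || D && D
true || q || true || true && D
true || q || true || true && true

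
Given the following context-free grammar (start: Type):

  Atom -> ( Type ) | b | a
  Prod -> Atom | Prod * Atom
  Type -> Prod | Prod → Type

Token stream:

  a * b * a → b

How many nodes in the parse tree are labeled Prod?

4

[Type [Prod [Prod [Prod [Atom a]] * [Atom b]] * [Atom a]] → [Type [Prod [Atom b]]]]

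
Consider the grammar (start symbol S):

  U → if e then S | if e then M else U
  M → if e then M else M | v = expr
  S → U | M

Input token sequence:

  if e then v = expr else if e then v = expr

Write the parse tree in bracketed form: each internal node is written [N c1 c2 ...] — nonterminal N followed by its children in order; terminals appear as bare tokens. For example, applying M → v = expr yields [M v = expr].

S
U
if e then M else U
if e then v = expr else U
if e then v = expr else if e then S
if e then v = expr else if e then M
if e then v = expr else if e then v = expr

[S [U if e then [M v = expr] else [U if e then [S [M v = expr]]]]]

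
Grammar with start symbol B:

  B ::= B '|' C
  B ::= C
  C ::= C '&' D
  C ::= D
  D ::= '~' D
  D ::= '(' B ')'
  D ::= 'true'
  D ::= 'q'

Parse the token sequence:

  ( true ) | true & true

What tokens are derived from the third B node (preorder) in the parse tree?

true

[B [B [C [D ( [B [C [D true]]] )]]] | [C [C [D true]] & [D true]]]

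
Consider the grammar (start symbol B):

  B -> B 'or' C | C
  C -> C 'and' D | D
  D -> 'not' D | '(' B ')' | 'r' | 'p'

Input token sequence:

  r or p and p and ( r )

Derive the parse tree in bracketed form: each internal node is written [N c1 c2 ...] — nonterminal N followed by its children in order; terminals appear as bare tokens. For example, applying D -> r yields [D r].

[B [B [C [D r]]] or [C [C [C [D p]] and [D p]] and [D ( [B [C [D r]]] )]]]

B
B or C
C or C
D or C
r or C
r or C and D
r or C and D and D
r or D and D and D
r or p and D and D
r or p and p and D
r or p and p and ( B )
r or p and p and ( C )
r or p and p and ( D )
r or p and p and ( r )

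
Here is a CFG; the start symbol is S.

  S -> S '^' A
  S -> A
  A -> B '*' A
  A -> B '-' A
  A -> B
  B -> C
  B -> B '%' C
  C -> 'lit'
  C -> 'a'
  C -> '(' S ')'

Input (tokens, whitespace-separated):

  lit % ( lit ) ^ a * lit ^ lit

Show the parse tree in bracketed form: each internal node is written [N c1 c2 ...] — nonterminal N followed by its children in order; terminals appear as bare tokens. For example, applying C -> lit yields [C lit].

S
S ^ A
S ^ A ^ A
A ^ A ^ A
B ^ A ^ A
B % C ^ A ^ A
C % C ^ A ^ A
lit % C ^ A ^ A
lit % ( S ) ^ A ^ A
lit % ( A ) ^ A ^ A
lit % ( B ) ^ A ^ A
lit % ( C ) ^ A ^ A
lit % ( lit ) ^ A ^ A
lit % ( lit ) ^ B * A ^ A
lit % ( lit ) ^ C * A ^ A
lit % ( lit ) ^ a * A ^ A
lit % ( lit ) ^ a * B ^ A
lit % ( lit ) ^ a * C ^ A
lit % ( lit ) ^ a * lit ^ A
lit % ( lit ) ^ a * lit ^ B
lit % ( lit ) ^ a * lit ^ C
lit % ( lit ) ^ a * lit ^ lit

[S [S [S [A [B [B [C lit]] % [C ( [S [A [B [C lit]]]] )]]]] ^ [A [B [C a]] * [A [B [C lit]]]]] ^ [A [B [C lit]]]]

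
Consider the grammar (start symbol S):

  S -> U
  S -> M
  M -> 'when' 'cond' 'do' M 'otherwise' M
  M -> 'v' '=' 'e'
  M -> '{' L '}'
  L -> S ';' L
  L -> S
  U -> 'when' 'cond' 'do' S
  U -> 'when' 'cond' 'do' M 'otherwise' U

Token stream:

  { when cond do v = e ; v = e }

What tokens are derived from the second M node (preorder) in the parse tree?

[S [M { [L [S [U when cond do [S [M v = e]]]] ; [L [S [M v = e]]]] }]]

v = e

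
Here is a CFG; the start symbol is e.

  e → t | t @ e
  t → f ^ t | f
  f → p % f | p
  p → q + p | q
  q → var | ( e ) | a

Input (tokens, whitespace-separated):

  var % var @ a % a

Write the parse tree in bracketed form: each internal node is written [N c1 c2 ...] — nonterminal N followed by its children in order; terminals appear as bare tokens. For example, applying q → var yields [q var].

e
t @ e
f @ e
p % f @ e
q % f @ e
var % f @ e
var % p @ e
var % q @ e
var % var @ e
var % var @ t
var % var @ f
var % var @ p % f
var % var @ q % f
var % var @ a % f
var % var @ a % p
var % var @ a % q
var % var @ a % a

[e [t [f [p [q var]] % [f [p [q var]]]]] @ [e [t [f [p [q a]] % [f [p [q a]]]]]]]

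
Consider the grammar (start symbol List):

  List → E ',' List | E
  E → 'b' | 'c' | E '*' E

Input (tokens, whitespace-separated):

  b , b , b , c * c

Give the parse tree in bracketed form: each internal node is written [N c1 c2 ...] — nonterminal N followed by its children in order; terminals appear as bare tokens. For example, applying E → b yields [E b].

[List [E b] , [List [E b] , [List [E b] , [List [E [E c] * [E c]]]]]]

List
E , List
b , List
b , E , List
b , b , List
b , b , E , List
b , b , b , List
b , b , b , E
b , b , b , E * E
b , b , b , c * E
b , b , b , c * c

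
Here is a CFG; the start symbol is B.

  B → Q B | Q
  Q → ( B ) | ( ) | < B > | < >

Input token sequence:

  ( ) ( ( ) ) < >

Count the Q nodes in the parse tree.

[B [Q ( )] [B [Q ( [B [Q ( )]] )] [B [Q < >]]]]

4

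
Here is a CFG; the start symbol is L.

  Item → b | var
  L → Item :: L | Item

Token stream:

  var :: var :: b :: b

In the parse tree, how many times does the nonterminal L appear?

4

[L [Item var] :: [L [Item var] :: [L [Item b] :: [L [Item b]]]]]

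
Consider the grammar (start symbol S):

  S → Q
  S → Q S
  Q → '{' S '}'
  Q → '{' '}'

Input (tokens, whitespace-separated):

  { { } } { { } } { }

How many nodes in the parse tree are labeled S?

[S [Q { [S [Q { }]] }] [S [Q { [S [Q { }]] }] [S [Q { }]]]]

5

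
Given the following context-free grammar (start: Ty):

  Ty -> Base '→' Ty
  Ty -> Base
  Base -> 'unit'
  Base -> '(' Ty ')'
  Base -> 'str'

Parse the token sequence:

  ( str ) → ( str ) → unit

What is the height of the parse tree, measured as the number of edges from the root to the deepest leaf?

[Ty [Base ( [Ty [Base str]] )] → [Ty [Base ( [Ty [Base str]] )] → [Ty [Base unit]]]]

5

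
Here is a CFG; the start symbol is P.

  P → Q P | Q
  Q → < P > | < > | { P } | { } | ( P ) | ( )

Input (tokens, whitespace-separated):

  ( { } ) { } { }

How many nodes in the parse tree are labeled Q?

[P [Q ( [P [Q { }]] )] [P [Q { }] [P [Q { }]]]]

4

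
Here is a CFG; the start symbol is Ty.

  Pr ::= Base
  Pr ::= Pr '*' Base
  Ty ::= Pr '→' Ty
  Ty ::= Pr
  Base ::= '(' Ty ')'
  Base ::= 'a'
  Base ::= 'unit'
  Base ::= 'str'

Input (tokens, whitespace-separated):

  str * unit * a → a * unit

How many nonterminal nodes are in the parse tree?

12

[Ty [Pr [Pr [Pr [Base str]] * [Base unit]] * [Base a]] → [Ty [Pr [Pr [Base a]] * [Base unit]]]]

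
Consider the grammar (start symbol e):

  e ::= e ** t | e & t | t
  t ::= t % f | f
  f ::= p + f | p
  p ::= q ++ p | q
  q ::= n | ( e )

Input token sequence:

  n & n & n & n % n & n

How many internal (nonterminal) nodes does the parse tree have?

[e [e [e [e [e [t [f [p [q n]]]]] & [t [f [p [q n]]]]] & [t [f [p [q n]]]]] & [t [t [f [p [q n]]]] % [f [p [q n]]]]] & [t [f [p [q n]]]]]

29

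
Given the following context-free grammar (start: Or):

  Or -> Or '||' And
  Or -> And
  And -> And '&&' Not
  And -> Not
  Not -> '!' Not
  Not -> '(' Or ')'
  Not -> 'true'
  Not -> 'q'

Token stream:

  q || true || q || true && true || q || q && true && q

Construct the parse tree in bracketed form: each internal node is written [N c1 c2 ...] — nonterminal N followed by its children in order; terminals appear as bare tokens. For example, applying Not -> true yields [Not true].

[Or [Or [Or [Or [Or [Or [And [Not q]]] || [And [Not true]]] || [And [Not q]]] || [And [And [Not true]] && [Not true]]] || [And [Not q]]] || [And [And [And [Not q]] && [Not true]] && [Not q]]]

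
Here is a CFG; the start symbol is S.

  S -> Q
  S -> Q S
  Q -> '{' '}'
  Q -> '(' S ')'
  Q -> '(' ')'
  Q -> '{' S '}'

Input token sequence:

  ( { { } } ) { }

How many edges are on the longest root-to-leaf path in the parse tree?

[S [Q ( [S [Q { [S [Q { }]] }]] )] [S [Q { }]]]

6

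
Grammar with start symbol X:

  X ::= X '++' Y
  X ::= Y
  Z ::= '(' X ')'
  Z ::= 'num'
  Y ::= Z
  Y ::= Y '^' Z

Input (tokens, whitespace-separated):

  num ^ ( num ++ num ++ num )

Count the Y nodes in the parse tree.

5

[X [Y [Y [Z num]] ^ [Z ( [X [X [X [Y [Z num]]] ++ [Y [Z num]]] ++ [Y [Z num]]] )]]]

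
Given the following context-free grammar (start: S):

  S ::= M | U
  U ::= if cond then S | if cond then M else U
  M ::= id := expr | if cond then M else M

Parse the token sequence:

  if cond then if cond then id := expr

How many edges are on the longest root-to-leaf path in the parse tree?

[S [U if cond then [S [U if cond then [S [M id := expr]]]]]]

6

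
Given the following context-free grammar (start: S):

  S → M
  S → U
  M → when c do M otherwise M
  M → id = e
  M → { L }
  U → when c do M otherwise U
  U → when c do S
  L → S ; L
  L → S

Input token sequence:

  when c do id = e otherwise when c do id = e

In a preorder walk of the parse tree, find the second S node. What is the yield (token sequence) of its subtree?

id = e

[S [U when c do [M id = e] otherwise [U when c do [S [M id = e]]]]]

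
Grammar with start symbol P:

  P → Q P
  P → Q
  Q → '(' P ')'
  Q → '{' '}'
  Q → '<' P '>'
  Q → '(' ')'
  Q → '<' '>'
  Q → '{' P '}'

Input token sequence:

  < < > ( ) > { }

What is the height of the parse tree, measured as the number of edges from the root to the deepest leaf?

5

[P [Q < [P [Q < >] [P [Q ( )]]] >] [P [Q { }]]]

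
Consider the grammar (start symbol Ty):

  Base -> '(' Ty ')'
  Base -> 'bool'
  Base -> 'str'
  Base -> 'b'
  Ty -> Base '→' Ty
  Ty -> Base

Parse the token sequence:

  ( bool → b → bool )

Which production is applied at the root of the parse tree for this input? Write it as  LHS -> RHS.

[Ty [Base ( [Ty [Base bool] → [Ty [Base b] → [Ty [Base bool]]]] )]]

Ty -> Base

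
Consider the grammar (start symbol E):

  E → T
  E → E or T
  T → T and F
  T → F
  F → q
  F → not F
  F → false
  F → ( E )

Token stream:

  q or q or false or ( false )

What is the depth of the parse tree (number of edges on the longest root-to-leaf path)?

[E [E [E [E [T [F q]]] or [T [F q]]] or [T [F false]]] or [T [F ( [E [T [F false]]] )]]]

6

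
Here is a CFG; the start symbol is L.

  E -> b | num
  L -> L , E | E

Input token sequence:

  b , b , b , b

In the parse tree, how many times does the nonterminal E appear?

4

[L [L [L [L [E b]] , [E b]] , [E b]] , [E b]]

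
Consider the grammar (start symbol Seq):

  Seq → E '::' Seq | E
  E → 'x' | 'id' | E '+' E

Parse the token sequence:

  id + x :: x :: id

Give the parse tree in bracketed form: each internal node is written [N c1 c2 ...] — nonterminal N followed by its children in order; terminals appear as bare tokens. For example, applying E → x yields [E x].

[Seq [E [E id] + [E x]] :: [Seq [E x] :: [Seq [E id]]]]

Seq
E :: Seq
E + E :: Seq
id + E :: Seq
id + x :: Seq
id + x :: E :: Seq
id + x :: x :: Seq
id + x :: x :: E
id + x :: x :: id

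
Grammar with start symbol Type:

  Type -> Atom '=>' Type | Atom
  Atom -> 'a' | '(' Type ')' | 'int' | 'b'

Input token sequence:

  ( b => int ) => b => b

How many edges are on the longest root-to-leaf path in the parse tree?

5

[Type [Atom ( [Type [Atom b] => [Type [Atom int]]] )] => [Type [Atom b] => [Type [Atom b]]]]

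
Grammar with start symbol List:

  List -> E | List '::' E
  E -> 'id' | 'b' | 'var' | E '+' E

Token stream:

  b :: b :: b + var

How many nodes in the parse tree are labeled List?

[List [List [List [E b]] :: [E b]] :: [E [E b] + [E var]]]

3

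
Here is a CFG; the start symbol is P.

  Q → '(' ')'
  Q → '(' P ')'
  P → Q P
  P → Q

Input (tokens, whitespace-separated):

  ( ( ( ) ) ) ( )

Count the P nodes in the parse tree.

[P [Q ( [P [Q ( [P [Q ( )]] )]] )] [P [Q ( )]]]

4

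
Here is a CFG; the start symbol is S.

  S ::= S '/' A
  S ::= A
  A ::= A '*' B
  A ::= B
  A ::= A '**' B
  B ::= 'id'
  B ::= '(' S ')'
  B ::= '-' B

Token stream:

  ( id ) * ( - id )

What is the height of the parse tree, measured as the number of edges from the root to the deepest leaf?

7

[S [A [A [B ( [S [A [B id]]] )]] * [B ( [S [A [B - [B id]]]] )]]]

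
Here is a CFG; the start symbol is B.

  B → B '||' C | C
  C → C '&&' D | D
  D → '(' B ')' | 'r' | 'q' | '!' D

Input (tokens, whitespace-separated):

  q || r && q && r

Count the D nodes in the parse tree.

4

[B [B [C [D q]]] || [C [C [C [D r]] && [D q]] && [D r]]]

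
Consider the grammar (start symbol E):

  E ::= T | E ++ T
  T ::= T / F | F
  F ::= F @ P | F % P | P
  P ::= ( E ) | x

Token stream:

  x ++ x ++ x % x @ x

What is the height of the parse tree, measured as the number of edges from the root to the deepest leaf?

[E [E [E [T [F [P x]]]] ++ [T [F [P x]]]] ++ [T [F [F [F [P x]] % [P x]] @ [P x]]]]

6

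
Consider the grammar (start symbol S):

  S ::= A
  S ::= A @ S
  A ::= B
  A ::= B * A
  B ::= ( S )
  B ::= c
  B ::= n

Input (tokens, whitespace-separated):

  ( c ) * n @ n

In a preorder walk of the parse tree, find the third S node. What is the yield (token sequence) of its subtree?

n

[S [A [B ( [S [A [B c]]] )] * [A [B n]]] @ [S [A [B n]]]]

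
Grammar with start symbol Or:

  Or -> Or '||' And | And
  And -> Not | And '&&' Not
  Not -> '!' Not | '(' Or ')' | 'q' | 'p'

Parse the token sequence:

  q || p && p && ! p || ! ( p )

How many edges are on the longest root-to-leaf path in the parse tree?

7

[Or [Or [Or [And [Not q]]] || [And [And [And [Not p]] && [Not p]] && [Not ! [Not p]]]] || [And [Not ! [Not ( [Or [And [Not p]]] )]]]]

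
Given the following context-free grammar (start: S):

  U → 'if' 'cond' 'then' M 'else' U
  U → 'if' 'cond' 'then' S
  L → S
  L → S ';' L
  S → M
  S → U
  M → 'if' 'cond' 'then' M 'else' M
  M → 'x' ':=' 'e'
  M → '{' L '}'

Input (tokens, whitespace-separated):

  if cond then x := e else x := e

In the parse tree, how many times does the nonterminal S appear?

1

[S [M if cond then [M x := e] else [M x := e]]]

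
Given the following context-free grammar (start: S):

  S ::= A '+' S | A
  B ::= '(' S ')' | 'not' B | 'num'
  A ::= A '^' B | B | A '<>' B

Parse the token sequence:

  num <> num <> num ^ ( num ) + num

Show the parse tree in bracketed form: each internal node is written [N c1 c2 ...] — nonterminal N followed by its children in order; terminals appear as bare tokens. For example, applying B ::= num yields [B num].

[S [A [A [A [A [B num]] <> [B num]] <> [B num]] ^ [B ( [S [A [B num]]] )]] + [S [A [B num]]]]

S
A + S
A ^ B + S
A <> B ^ B + S
A <> B <> B ^ B + S
B <> B <> B ^ B + S
num <> B <> B ^ B + S
num <> num <> B ^ B + S
num <> num <> num ^ B + S
num <> num <> num ^ ( S ) + S
num <> num <> num ^ ( A ) + S
num <> num <> num ^ ( B ) + S
num <> num <> num ^ ( num ) + S
num <> num <> num ^ ( num ) + A
num <> num <> num ^ ( num ) + B
num <> num <> num ^ ( num ) + num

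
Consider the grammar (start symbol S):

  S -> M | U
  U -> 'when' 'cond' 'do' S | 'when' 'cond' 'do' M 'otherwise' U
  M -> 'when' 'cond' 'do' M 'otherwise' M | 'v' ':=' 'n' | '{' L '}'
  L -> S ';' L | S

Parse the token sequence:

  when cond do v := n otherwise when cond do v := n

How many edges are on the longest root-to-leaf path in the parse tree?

5

[S [U when cond do [M v := n] otherwise [U when cond do [S [M v := n]]]]]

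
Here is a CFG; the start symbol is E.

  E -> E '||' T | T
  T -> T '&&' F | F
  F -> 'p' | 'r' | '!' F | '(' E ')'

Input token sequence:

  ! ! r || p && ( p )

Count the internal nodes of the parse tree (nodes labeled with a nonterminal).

13

[E [E [T [F ! [F ! [F r]]]]] || [T [T [F p]] && [F ( [E [T [F p]]] )]]]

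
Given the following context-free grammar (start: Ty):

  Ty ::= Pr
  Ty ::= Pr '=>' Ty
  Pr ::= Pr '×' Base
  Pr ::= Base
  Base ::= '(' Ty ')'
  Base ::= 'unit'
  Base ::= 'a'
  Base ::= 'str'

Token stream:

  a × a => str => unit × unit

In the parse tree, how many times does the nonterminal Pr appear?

5

[Ty [Pr [Pr [Base a]] × [Base a]] => [Ty [Pr [Base str]] => [Ty [Pr [Pr [Base unit]] × [Base unit]]]]]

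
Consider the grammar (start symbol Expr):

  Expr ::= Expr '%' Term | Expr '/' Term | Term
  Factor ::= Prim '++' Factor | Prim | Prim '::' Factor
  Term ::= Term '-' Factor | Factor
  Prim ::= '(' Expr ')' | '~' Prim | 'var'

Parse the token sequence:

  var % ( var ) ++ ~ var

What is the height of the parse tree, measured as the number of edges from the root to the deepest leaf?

8

[Expr [Expr [Term [Factor [Prim var]]]] % [Term [Factor [Prim ( [Expr [Term [Factor [Prim var]]]] )] ++ [Factor [Prim ~ [Prim var]]]]]]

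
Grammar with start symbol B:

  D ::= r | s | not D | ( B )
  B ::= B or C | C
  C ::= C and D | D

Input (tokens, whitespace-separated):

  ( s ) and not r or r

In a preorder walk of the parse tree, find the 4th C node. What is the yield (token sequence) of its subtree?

r

[B [B [C [C [D ( [B [C [D s]]] )]] and [D not [D r]]]] or [C [D r]]]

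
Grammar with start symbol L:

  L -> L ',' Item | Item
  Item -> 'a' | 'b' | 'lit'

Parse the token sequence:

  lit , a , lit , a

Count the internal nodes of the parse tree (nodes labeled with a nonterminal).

[L [L [L [L [Item lit]] , [Item a]] , [Item lit]] , [Item a]]

8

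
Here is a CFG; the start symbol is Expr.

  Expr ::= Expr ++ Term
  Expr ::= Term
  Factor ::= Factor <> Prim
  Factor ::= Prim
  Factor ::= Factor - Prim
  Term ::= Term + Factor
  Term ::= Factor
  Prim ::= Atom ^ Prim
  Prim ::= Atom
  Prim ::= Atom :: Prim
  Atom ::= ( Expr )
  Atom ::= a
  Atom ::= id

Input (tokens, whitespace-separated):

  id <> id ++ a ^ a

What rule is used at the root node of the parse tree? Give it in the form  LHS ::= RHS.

Expr ::= Expr ++ Term

[Expr [Expr [Term [Factor [Factor [Prim [Atom id]]] <> [Prim [Atom id]]]]] ++ [Term [Factor [Prim [Atom a] ^ [Prim [Atom a]]]]]]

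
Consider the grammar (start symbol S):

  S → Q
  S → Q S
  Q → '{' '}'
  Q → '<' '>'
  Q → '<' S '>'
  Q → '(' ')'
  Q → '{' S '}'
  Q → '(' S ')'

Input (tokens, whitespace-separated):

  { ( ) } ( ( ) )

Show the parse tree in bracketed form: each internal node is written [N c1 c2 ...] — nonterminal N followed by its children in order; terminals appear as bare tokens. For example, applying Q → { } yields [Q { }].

[S [Q { [S [Q ( )]] }] [S [Q ( [S [Q ( )]] )]]]

S
Q S
{ S } S
{ Q } S
{ ( ) } S
{ ( ) } Q
{ ( ) } ( S )
{ ( ) } ( Q )
{ ( ) } ( ( ) )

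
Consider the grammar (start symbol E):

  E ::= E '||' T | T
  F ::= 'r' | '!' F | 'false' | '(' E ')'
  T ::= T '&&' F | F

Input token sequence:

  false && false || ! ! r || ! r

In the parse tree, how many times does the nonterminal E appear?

[E [E [E [T [T [F false]] && [F false]]] || [T [F ! [F ! [F r]]]]] || [T [F ! [F r]]]]

3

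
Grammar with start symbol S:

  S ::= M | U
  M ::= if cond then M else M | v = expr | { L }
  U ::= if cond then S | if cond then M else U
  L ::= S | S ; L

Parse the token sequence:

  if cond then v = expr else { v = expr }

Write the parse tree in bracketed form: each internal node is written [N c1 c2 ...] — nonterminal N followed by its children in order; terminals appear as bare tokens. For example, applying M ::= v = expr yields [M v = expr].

S
M
if cond then M else M
if cond then v = expr else M
if cond then v = expr else { L }
if cond then v = expr else { S }
if cond then v = expr else { M }
if cond then v = expr else { v = expr }

[S [M if cond then [M v = expr] else [M { [L [S [M v = expr]]] }]]]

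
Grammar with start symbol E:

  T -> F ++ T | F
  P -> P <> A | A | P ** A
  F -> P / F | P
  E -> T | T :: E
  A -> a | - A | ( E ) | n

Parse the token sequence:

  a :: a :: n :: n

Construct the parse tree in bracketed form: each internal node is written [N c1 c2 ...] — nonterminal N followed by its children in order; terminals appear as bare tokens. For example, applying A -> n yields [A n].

[E [T [F [P [A a]]]] :: [E [T [F [P [A a]]]] :: [E [T [F [P [A n]]]] :: [E [T [F [P [A n]]]]]]]]

E
T :: E
F :: E
P :: E
A :: E
a :: E
a :: T :: E
a :: F :: E
a :: P :: E
a :: A :: E
a :: a :: E
a :: a :: T :: E
a :: a :: F :: E
a :: a :: P :: E
a :: a :: A :: E
a :: a :: n :: E
a :: a :: n :: T
a :: a :: n :: F
a :: a :: n :: P
a :: a :: n :: A
a :: a :: n :: n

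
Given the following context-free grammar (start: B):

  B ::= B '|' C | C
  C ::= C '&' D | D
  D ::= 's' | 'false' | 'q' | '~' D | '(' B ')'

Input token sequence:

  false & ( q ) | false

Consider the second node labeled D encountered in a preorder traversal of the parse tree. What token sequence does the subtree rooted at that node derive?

( q )

[B [B [C [C [D false]] & [D ( [B [C [D q]]] )]]] | [C [D false]]]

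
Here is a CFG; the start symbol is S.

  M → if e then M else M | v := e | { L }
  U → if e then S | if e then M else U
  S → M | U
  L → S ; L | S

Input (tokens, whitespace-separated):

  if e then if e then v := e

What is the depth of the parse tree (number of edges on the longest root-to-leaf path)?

[S [U if e then [S [U if e then [S [M v := e]]]]]]

6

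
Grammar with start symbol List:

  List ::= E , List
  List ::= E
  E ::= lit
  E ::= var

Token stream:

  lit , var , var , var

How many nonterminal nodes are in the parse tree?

[List [E lit] , [List [E var] , [List [E var] , [List [E var]]]]]

8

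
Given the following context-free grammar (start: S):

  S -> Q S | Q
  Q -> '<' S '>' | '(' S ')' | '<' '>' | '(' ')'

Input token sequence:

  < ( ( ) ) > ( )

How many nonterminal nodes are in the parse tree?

[S [Q < [S [Q ( [S [Q ( )]] )]] >] [S [Q ( )]]]

8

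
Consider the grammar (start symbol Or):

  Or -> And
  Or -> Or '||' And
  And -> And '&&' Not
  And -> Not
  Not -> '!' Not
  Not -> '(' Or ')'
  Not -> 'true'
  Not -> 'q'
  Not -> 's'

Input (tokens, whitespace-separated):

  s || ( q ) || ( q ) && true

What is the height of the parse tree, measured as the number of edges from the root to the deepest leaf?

[Or [Or [Or [And [Not s]]] || [And [Not ( [Or [And [Not q]]] )]]] || [And [And [Not ( [Or [And [Not q]]] )]] && [Not true]]]

7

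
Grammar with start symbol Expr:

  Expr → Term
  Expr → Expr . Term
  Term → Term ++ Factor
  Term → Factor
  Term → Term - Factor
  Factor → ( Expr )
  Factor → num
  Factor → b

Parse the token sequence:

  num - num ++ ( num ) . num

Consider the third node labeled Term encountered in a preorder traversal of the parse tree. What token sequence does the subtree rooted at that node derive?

num

[Expr [Expr [Term [Term [Term [Factor num]] - [Factor num]] ++ [Factor ( [Expr [Term [Factor num]]] )]]] . [Term [Factor num]]]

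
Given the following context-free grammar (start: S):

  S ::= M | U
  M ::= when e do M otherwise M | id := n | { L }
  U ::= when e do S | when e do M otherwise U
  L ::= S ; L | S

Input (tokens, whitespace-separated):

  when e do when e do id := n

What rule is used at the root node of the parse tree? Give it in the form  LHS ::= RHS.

S ::= U

[S [U when e do [S [U when e do [S [M id := n]]]]]]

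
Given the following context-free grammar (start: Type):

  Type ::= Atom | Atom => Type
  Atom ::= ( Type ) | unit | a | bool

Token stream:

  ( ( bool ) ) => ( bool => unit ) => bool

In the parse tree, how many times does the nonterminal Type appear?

7

[Type [Atom ( [Type [Atom ( [Type [Atom bool]] )]] )] => [Type [Atom ( [Type [Atom bool] => [Type [Atom unit]]] )] => [Type [Atom bool]]]]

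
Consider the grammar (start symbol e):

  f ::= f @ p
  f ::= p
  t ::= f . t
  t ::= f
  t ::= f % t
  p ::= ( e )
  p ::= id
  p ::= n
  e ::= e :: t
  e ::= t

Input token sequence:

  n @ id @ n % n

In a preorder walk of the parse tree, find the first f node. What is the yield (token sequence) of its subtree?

[e [t [f [f [f [p n]] @ [p id]] @ [p n]] % [t [f [p n]]]]]

n @ id @ n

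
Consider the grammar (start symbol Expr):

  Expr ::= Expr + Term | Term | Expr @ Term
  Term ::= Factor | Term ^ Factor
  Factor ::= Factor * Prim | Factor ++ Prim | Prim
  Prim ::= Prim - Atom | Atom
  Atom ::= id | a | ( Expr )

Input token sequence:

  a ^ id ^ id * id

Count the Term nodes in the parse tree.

3

[Expr [Term [Term [Term [Factor [Prim [Atom a]]]] ^ [Factor [Prim [Atom id]]]] ^ [Factor [Factor [Prim [Atom id]]] * [Prim [Atom id]]]]]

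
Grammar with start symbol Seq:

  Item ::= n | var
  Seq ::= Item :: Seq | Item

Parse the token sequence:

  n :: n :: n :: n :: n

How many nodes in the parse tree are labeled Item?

[Seq [Item n] :: [Seq [Item n] :: [Seq [Item n] :: [Seq [Item n] :: [Seq [Item n]]]]]]

5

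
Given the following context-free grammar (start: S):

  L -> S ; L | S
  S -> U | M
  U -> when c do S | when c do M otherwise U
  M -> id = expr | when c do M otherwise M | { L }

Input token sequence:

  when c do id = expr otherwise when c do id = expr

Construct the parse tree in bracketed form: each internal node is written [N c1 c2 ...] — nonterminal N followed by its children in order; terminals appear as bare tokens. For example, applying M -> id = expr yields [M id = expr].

[S [U when c do [M id = expr] otherwise [U when c do [S [M id = expr]]]]]

S
U
when c do M otherwise U
when c do id = expr otherwise U
when c do id = expr otherwise when c do S
when c do id = expr otherwise when c do M
when c do id = expr otherwise when c do id = expr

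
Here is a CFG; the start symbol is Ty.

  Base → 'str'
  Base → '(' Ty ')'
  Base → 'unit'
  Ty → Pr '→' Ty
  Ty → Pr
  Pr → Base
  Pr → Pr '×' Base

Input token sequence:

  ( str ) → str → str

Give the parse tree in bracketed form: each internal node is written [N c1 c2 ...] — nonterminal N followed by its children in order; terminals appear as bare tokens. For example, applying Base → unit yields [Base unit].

[Ty [Pr [Base ( [Ty [Pr [Base str]]] )]] → [Ty [Pr [Base str]] → [Ty [Pr [Base str]]]]]

Ty
Pr → Ty
Base → Ty
( Ty ) → Ty
( Pr ) → Ty
( Base ) → Ty
( str ) → Ty
( str ) → Pr → Ty
( str ) → Base → Ty
( str ) → str → Ty
( str ) → str → Pr
( str ) → str → Base
( str ) → str → str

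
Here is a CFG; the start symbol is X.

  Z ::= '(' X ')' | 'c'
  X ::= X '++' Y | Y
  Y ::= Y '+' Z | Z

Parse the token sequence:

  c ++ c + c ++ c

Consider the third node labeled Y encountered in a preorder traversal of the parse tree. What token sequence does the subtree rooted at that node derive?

c

[X [X [X [Y [Z c]]] ++ [Y [Y [Z c]] + [Z c]]] ++ [Y [Z c]]]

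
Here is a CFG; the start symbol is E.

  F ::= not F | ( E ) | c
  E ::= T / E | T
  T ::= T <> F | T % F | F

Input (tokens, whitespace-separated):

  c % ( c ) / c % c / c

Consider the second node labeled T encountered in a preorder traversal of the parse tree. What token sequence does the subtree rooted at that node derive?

[E [T [T [F c]] % [F ( [E [T [F c]]] )]] / [E [T [T [F c]] % [F c]] / [E [T [F c]]]]]

c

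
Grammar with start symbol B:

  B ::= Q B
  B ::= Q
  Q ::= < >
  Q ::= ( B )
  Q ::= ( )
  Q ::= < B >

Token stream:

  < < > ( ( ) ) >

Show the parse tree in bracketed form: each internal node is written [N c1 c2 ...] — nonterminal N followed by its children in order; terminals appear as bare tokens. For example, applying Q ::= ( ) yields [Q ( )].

[B [Q < [B [Q < >] [B [Q ( [B [Q ( )]] )]]] >]]

B
Q
< B >
< Q B >
< < > B >
< < > Q >
< < > ( B ) >
< < > ( Q ) >
< < > ( ( ) ) >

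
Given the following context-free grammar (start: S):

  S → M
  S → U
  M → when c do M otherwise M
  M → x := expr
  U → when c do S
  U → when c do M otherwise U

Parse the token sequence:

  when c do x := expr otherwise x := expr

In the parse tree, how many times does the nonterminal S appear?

[S [M when c do [M x := expr] otherwise [M x := expr]]]

1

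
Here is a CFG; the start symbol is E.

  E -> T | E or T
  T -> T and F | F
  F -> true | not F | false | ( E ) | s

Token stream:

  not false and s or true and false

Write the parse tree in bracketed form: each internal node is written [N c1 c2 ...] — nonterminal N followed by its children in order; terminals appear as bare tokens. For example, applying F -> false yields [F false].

E
E or T
T or T
T and F or T
F and F or T
not F and F or T
not false and F or T
not false and s or T
not false and s or T and F
not false and s or F and F
not false and s or true and F
not false and s or true and false

[E [E [T [T [F not [F false]]] and [F s]]] or [T [T [F true]] and [F false]]]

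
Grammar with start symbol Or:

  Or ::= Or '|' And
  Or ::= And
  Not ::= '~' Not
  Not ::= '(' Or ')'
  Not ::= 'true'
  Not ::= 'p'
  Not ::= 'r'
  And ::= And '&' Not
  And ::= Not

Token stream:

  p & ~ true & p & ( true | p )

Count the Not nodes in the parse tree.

[Or [And [And [And [And [Not p]] & [Not ~ [Not true]]] & [Not p]] & [Not ( [Or [Or [And [Not true]]] | [And [Not p]]] )]]]

7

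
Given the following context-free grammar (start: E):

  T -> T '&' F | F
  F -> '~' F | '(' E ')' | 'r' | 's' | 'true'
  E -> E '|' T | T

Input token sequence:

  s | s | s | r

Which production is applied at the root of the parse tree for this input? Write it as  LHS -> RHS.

[E [E [E [E [T [F s]]] | [T [F s]]] | [T [F s]]] | [T [F r]]]

E -> E '|' T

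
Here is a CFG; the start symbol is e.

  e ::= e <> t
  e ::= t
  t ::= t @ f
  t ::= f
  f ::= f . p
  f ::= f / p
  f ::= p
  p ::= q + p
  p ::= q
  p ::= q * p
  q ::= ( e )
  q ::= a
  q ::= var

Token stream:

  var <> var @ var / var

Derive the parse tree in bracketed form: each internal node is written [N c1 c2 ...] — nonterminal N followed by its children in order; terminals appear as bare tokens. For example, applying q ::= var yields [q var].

[e [e [t [f [p [q var]]]]] <> [t [t [f [p [q var]]]] @ [f [f [p [q var]]] / [p [q var]]]]]

e
e <> t
t <> t
f <> t
p <> t
q <> t
var <> t
var <> t @ f
var <> f @ f
var <> p @ f
var <> q @ f
var <> var @ f
var <> var @ f / p
var <> var @ p / p
var <> var @ q / p
var <> var @ var / p
var <> var @ var / q
var <> var @ var / var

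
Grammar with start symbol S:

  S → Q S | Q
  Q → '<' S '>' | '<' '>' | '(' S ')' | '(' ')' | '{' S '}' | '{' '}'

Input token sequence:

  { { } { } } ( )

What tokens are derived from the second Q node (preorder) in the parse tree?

[S [Q { [S [Q { }] [S [Q { }]]] }] [S [Q ( )]]]

{ }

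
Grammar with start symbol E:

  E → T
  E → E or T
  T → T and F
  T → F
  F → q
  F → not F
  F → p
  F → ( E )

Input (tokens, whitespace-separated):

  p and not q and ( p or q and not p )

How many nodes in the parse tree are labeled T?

[E [T [T [T [F p]] and [F not [F q]]] and [F ( [E [E [T [F p]]] or [T [T [F q]] and [F not [F p]]]] )]]]

6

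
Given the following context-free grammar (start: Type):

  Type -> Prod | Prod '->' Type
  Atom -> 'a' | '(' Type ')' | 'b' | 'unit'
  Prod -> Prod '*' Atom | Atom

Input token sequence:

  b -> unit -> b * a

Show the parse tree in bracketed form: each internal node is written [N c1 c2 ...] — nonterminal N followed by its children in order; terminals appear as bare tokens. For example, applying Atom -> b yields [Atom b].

[Type [Prod [Atom b]] -> [Type [Prod [Atom unit]] -> [Type [Prod [Prod [Atom b]] * [Atom a]]]]]

Type
Prod -> Type
Atom -> Type
b -> Type
b -> Prod -> Type
b -> Atom -> Type
b -> unit -> Type
b -> unit -> Prod
b -> unit -> Prod * Atom
b -> unit -> Atom * Atom
b -> unit -> b * Atom
b -> unit -> b * a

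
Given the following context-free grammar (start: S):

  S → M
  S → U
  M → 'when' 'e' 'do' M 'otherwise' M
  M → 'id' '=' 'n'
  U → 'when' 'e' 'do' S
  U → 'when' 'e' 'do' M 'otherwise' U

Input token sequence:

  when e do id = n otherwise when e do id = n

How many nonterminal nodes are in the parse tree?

6

[S [U when e do [M id = n] otherwise [U when e do [S [M id = n]]]]]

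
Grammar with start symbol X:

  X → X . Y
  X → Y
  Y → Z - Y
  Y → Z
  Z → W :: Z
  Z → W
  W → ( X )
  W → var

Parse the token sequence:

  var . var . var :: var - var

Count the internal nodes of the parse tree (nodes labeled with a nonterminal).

[X [X [X [Y [Z [W var]]]] . [Y [Z [W var]]]] . [Y [Z [W var] :: [Z [W var]]] - [Y [Z [W var]]]]]

17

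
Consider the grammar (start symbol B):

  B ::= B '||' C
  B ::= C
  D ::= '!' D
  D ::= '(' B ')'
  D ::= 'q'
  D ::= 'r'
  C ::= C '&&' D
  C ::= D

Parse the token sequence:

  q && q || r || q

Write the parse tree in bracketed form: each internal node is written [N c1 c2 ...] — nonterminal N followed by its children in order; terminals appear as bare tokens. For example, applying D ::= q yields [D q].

[B [B [B [C [C [D q]] && [D q]]] || [C [D r]]] || [C [D q]]]

B
B || C
B || C || C
C || C || C
C && D || C || C
D && D || C || C
q && D || C || C
q && q || C || C
q && q || D || C
q && q || r || C
q && q || r || D
q && q || r || q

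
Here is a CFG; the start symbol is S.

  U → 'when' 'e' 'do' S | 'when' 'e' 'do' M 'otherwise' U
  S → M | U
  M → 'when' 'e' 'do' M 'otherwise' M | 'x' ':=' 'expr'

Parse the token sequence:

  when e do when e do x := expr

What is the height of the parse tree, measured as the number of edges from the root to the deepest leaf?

6

[S [U when e do [S [U when e do [S [M x := expr]]]]]]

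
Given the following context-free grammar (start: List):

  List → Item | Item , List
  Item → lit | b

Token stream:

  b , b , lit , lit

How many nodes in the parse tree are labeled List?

4

[List [Item b] , [List [Item b] , [List [Item lit] , [List [Item lit]]]]]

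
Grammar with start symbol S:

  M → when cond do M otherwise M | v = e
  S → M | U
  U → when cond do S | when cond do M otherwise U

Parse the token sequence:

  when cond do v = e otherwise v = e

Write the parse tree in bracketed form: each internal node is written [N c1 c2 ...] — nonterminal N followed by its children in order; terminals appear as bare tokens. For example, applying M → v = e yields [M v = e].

[S [M when cond do [M v = e] otherwise [M v = e]]]

S
M
when cond do M otherwise M
when cond do v = e otherwise M
when cond do v = e otherwise v = e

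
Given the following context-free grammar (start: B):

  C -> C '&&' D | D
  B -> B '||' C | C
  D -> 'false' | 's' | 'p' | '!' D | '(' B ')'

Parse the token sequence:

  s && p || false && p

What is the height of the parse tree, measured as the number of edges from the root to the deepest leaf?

5

[B [B [C [C [D s]] && [D p]]] || [C [C [D false]] && [D p]]]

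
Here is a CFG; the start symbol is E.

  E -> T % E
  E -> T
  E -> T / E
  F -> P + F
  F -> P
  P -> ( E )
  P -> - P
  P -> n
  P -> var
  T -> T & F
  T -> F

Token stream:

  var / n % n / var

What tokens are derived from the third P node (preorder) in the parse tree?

n

[E [T [F [P var]]] / [E [T [F [P n]]] % [E [T [F [P n]]] / [E [T [F [P var]]]]]]]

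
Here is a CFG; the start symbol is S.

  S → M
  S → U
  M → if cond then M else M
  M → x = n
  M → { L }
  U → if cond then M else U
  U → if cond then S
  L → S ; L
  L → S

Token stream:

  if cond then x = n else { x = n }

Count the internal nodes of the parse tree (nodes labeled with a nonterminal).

7

[S [M if cond then [M x = n] else [M { [L [S [M x = n]]] }]]]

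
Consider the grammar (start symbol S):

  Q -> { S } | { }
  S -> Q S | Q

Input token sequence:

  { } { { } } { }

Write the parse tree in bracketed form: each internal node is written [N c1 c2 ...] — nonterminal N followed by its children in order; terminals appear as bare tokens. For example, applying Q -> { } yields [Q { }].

[S [Q { }] [S [Q { [S [Q { }]] }] [S [Q { }]]]]

S
Q S
{ } S
{ } Q S
{ } { S } S
{ } { Q } S
{ } { { } } S
{ } { { } } Q
{ } { { } } { }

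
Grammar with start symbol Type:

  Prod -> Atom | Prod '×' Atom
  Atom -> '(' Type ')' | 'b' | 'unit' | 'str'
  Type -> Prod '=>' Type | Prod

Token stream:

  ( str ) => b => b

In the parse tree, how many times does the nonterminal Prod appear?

[Type [Prod [Atom ( [Type [Prod [Atom str]]] )]] => [Type [Prod [Atom b]] => [Type [Prod [Atom b]]]]]

4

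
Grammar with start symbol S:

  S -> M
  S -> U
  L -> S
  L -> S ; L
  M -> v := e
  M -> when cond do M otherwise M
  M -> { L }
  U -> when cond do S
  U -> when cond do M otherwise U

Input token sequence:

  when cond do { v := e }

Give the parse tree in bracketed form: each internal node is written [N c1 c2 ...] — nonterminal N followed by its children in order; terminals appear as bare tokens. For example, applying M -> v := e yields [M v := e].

S
U
when cond do S
when cond do M
when cond do { L }
when cond do { S }
when cond do { M }
when cond do { v := e }

[S [U when cond do [S [M { [L [S [M v := e]]] }]]]]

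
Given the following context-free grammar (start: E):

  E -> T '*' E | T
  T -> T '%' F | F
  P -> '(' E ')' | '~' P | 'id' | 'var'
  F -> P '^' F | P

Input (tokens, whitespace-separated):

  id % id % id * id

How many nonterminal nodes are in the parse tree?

14

[E [T [T [T [F [P id]]] % [F [P id]]] % [F [P id]]] * [E [T [F [P id]]]]]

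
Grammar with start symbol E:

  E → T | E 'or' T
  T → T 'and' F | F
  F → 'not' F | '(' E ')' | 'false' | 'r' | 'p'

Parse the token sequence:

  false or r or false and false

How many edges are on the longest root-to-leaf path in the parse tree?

5

[E [E [E [T [F false]]] or [T [F r]]] or [T [T [F false]] and [F false]]]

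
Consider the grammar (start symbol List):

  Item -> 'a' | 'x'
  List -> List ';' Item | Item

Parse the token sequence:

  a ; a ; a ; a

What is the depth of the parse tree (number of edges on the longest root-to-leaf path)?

5

[List [List [List [List [Item a]] ; [Item a]] ; [Item a]] ; [Item a]]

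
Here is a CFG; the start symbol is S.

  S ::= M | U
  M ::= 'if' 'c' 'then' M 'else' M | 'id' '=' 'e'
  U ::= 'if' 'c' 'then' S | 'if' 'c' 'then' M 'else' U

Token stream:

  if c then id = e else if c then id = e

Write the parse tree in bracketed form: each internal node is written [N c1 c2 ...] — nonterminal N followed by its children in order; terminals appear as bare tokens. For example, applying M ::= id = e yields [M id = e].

S
U
if c then M else U
if c then id = e else U
if c then id = e else if c then S
if c then id = e else if c then M
if c then id = e else if c then id = e

[S [U if c then [M id = e] else [U if c then [S [M id = e]]]]]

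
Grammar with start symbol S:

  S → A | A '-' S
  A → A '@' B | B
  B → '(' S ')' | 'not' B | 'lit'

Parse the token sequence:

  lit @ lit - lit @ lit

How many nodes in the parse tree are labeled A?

[S [A [A [B lit]] @ [B lit]] - [S [A [A [B lit]] @ [B lit]]]]

4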